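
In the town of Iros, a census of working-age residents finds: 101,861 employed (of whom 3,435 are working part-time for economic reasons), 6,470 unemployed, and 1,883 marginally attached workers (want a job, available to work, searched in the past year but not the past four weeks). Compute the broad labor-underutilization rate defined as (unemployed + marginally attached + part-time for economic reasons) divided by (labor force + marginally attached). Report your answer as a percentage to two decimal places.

Broad underutilization rate ≈ 10.70%.

Labor force = 101,861 + 6,470 = 108,331.
Numerator = 6,470 + 1,883 + 3,435 = 11,788.
Denominator = 108,331 + 1,883 = 110,214.
Broad rate = 11,788 / 110,214 = 10.70%.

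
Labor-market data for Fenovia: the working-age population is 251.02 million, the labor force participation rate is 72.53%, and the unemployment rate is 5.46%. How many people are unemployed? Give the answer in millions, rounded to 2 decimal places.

Labor force = 0.7253 × 251.02 = 182.06 million.
Unemployed = 0.0546 × 182.06 ≈ 9.94 million.

About 9.94 million are unemployed.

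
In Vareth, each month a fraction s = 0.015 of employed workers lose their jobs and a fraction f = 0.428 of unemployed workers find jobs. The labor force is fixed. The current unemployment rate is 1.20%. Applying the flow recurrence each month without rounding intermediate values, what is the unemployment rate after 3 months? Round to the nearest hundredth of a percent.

Unemployment rate after three months ≈ 3.01%.

With a fixed labor force, u_{t+1} = u_t + s·(1−u_t) − f·u_t = u_t·(1−s−f) + s.
Here 1−s−f = 0.557 and s = 0.015.
u_1 = 0.012000 × 0.557 + 0.015 = 0.021684.
u_2 = 0.021684 × 0.557 + 0.015 = 0.027078.
u_3 = 0.027078 × 0.557 + 0.015 = 0.030082.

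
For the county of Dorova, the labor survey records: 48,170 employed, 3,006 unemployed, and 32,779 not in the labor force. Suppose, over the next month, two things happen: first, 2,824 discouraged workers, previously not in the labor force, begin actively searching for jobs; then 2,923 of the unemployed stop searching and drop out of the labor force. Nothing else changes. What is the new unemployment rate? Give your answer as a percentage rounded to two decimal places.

Initially, labor force = 48,170 + 3,006 = 51,176, so u = 3,006/51,176 = 5.87%.
After the first change, unemployed and labor force both rise by 2,824 → E = 48,170, U = 5,830, labor force = 54,000.
After the second change, unemployed and labor force both fall by 2,923 → E = 48,170, U = 2,907, labor force = 51,077.
New unemployment rate = 2,907 / 51,077 = 5.69%.

New unemployment rate ≈ 5.69%.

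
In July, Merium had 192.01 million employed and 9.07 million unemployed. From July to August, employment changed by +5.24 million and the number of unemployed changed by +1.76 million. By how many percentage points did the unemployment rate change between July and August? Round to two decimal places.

The unemployment rate changed by +0.69 percentage points.

July: labor force = 192.01 + 9.07 = 201.08; u = 9.07/201.08 = 4.51%.
August: labor force = 197.25 + 10.83 = 208.08; u = 10.83/208.08 = 5.20%.
Change = 5.20% − 4.51% = +0.69 pp.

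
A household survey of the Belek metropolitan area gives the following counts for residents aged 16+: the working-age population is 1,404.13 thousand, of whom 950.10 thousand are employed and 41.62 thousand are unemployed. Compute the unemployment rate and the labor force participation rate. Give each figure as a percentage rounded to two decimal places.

Unemployment rate ≈ 4.20%; labor force participation rate ≈ 70.63%.

Labor force = employed + unemployed = 950.10 + 41.62 = 991.72 thousand.
Unemployment rate = 41.62 / 991.72 = 4.20%.
Labor force participation rate = 991.72 / 1,404.13 = 70.63%.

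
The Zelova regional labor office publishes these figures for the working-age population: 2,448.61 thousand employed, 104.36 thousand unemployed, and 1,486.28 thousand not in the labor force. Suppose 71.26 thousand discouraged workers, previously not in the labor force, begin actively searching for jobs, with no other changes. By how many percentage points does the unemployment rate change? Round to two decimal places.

The unemployment rate changes by +2.60 percentage points.

Initially, labor force = 2,448.61 + 104.36 = 2,552.97 thousand, so u = 104.36/2,552.97 = 4.09%.
After the change, unemployed and labor force both rise by 71.26 → E = 2,448.61, U = 175.62, labor force = 2,624.23 thousand.
New unemployment rate = 175.62 / 2,624.23 = 6.69%.
Change = 6.69% − 4.09% = +2.60 percentage points.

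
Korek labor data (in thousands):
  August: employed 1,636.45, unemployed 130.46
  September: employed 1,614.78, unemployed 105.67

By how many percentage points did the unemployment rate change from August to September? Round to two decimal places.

The unemployment rate changed by −1.24 percentage points.

August: labor force = 1,636.45 + 130.46 = 1,766.91; u = 130.46/1,766.91 = 7.38%.
September: labor force = 1,614.78 + 105.67 = 1,720.45; u = 105.67/1,720.45 = 6.14%.
Change = 6.14% − 7.38% = −1.24 pp.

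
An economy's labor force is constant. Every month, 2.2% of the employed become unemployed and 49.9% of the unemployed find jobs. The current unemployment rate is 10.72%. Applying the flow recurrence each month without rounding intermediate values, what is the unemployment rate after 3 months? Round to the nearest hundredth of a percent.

With a fixed labor force, u_{t+1} = u_t + s·(1−u_t) − f·u_t = u_t·(1−s−f) + s.
Here 1−s−f = 0.479 and s = 0.022.
u_1 = 0.107200 × 0.479 + 0.022 = 0.073349.
u_2 = 0.073349 × 0.479 + 0.022 = 0.057134.
u_3 = 0.057134 × 0.479 + 0.022 = 0.049367.

Unemployment rate after three months ≈ 4.94%.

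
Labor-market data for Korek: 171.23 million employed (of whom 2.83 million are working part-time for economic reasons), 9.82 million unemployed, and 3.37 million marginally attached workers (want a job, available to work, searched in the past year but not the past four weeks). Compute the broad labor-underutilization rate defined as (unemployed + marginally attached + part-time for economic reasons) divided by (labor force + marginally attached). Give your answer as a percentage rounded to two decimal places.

Labor force = 171.23 + 9.82 = 181.05 million.
Numerator = 9.82 + 3.37 + 2.83 = 16.02 million.
Denominator = 181.05 + 3.37 = 184.42 million.
Broad rate = 16.02 / 184.42 = 8.69%.

Broad underutilization rate ≈ 8.69%.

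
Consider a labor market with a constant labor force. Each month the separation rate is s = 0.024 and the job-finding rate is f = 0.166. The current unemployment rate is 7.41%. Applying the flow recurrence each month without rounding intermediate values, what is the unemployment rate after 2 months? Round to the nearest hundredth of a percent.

With a fixed labor force, u_{t+1} = u_t + s·(1−u_t) − f·u_t = u_t·(1−s−f) + s.
Here 1−s−f = 0.810 and s = 0.024.
u_1 = 0.074100 × 0.810 + 0.024 = 0.084021.
u_2 = 0.084021 × 0.810 + 0.024 = 0.092057.

Unemployment rate after two months ≈ 9.21%.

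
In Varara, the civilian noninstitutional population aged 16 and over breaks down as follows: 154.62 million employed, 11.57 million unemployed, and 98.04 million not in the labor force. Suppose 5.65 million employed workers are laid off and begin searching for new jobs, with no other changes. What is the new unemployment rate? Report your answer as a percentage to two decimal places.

Initially, labor force = 154.62 + 11.57 = 166.19 million, so u = 11.57/166.19 = 6.96%.
After the change, employed falls and unemployed rises by 5.65; labor force unchanged → E = 148.97, U = 17.22, labor force = 166.19 million.
New unemployment rate = 17.22 / 166.19 = 10.36%.

New unemployment rate ≈ 10.36%.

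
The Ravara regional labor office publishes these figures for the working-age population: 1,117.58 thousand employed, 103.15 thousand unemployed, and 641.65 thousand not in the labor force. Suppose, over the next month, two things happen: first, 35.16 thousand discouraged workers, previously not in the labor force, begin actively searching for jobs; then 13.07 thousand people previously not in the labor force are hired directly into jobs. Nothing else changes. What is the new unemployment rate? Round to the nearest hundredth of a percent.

New unemployment rate ≈ 10.90%.

Initially, labor force = 1,117.58 + 103.15 = 1,220.73 thousand, so u = 103.15/1,220.73 = 8.45%.
After the first change, unemployed and labor force both rise by 35.16 → E = 1,117.58, U = 138.31, labor force = 1,255.89 thousand.
After the second change, employed and labor force both rise by 13.07; unemployed unchanged → E = 1,130.65, U = 138.31, labor force = 1,268.96 thousand.
New unemployment rate = 138.31 / 1,268.96 = 10.90%.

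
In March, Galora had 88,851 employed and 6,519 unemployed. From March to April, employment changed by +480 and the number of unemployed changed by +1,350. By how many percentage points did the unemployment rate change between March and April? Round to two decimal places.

The unemployment rate changed by +1.26 percentage points.

March: labor force = 88,851 + 6,519 = 95,370; u = 6,519/95,370 = 6.84%.
April: labor force = 89,331 + 7,869 = 97,200; u = 7,869/97,200 = 8.10%.
Change = 8.10% − 6.84% = +1.26 pp.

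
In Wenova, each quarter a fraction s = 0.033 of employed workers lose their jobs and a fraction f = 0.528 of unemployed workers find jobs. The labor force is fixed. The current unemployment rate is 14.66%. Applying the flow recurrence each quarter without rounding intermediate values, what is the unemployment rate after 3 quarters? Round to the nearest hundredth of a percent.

Unemployment rate after three quarters ≈ 6.62%.

With a fixed labor force, u_{t+1} = u_t + s·(1−u_t) − f·u_t = u_t·(1−s−f) + s.
Here 1−s−f = 0.439 and s = 0.033.
u_1 = 0.146600 × 0.439 + 0.033 = 0.097357.
u_2 = 0.097357 × 0.439 + 0.033 = 0.075740.
u_3 = 0.075740 × 0.439 + 0.033 = 0.066250.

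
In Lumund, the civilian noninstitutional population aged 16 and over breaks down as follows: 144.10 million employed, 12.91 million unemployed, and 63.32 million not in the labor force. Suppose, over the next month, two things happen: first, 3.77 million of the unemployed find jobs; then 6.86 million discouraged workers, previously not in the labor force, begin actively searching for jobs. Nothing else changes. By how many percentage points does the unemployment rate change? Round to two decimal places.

Initially, labor force = 144.10 + 12.91 = 157.01 million, so u = 12.91/157.01 = 8.22%.
After the first change, unemployed falls and employed rises by 3.77; labor force unchanged → E = 147.87, U = 9.14, labor force = 157.01 million.
After the second change, unemployed and labor force both rise by 6.86 → E = 147.87, U = 16.00, labor force = 163.87 million.
New unemployment rate = 16.00 / 163.87 = 9.76%.
Change = 9.76% − 8.22% = +1.54 percentage points.

The unemployment rate changes by +1.54 percentage points.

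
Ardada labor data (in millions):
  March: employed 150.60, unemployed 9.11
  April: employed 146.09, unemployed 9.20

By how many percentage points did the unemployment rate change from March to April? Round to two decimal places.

March: labor force = 150.60 + 9.11 = 159.71; u = 9.11/159.71 = 5.70%.
April: labor force = 146.09 + 9.20 = 155.29; u = 9.20/155.29 = 5.92%.
Change = 5.92% − 5.70% = +0.22 pp.

The unemployment rate changed by +0.22 percentage points.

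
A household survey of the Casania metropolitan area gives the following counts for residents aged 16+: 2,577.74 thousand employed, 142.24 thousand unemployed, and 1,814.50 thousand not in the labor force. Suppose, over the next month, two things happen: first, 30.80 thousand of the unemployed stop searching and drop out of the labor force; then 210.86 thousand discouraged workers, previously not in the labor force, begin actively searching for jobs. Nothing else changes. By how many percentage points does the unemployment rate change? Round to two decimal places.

The unemployment rate changes by +5.88 percentage points.

Initially, labor force = 2,577.74 + 142.24 = 2,719.98 thousand, so u = 142.24/2,719.98 = 5.23%.
After the first change, unemployed and labor force both fall by 30.80 → E = 2,577.74, U = 111.44, labor force = 2,689.18 thousand.
After the second change, unemployed and labor force both rise by 210.86 → E = 2,577.74, U = 322.30, labor force = 2,900.04 thousand.
New unemployment rate = 322.30 / 2,900.04 = 11.11%.
Change = 11.11% − 5.23% = +5.88 percentage points.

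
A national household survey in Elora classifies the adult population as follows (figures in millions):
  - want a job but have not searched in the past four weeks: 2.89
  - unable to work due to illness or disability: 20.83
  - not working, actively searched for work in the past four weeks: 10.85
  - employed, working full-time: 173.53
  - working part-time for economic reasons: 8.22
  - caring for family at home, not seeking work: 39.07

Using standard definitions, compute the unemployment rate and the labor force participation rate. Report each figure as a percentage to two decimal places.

Unemployment rate ≈ 5.63%; labor force participation rate ≈ 75.41%.

Employed = 173.53 + 8.22 = 181.75 million (anyone who worked, including part-time for economic reasons, counts as employed).
Unemployed = 10.85 million.
Labor force = 181.75 + 10.85 = 192.60 million.
Not in labor force = 2.89 + 20.83 + 39.07 = 62.79 million (those not working and not actively searching are outside the labor force — including those who want a job but have given up searching).
Civilian working-age population = 192.60 + 62.79 = 255.39 million.
Unemployment rate = 10.85 / 192.60 = 5.63%.
Labor force participation rate = 192.60 / 255.39 = 75.41%.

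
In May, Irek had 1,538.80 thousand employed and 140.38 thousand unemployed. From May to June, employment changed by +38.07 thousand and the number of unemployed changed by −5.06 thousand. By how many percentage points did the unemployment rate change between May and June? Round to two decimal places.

The unemployment rate changed by −0.46 percentage points.

May: labor force = 1,538.80 + 140.38 = 1,679.18; u = 140.38/1,679.18 = 8.36%.
June: labor force = 1,576.87 + 135.32 = 1,712.19; u = 135.32/1,712.19 = 7.90%.
Change = 7.90% − 8.36% = −0.46 pp.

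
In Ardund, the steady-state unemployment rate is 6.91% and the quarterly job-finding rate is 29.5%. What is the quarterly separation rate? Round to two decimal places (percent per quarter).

Separation rate ≈ 2.19% per quarter.

From u* = s/(s+f): s = u·f/(1−u).
s = 0.0691 × 29.5 / (1 − 0.0691) = 2.0384 / 0.9309 ≈ 2.19% per quarter.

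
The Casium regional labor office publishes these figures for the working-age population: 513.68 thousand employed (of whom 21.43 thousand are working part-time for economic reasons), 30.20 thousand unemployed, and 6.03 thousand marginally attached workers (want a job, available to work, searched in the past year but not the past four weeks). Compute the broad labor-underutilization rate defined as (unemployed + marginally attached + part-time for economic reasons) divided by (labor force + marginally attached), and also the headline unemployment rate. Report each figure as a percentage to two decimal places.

Broad underutilization rate ≈ 10.49%; headline unemployment rate ≈ 5.55%.

Labor force = 513.68 + 30.20 = 543.88 thousand.
Numerator = 30.20 + 6.03 + 21.43 = 57.66 thousand.
Denominator = 543.88 + 6.03 = 549.91 thousand.
Broad rate = 57.66 / 549.91 = 10.49%.
Headline unemployment rate = 30.20 / 543.88 = 5.55%.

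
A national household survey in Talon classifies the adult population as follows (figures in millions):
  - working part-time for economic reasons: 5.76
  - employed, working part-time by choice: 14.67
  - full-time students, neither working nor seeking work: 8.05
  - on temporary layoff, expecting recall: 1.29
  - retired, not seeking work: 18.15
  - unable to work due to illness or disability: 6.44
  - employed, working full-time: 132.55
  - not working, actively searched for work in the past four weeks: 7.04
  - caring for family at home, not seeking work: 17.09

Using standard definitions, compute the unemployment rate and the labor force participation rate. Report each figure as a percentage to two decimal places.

Employed = 5.76 + 14.67 + 132.55 = 152.98 million (anyone who worked, including part-time for economic reasons, counts as employed).
Unemployed = 1.29 + 7.04 = 8.33 million (jobless and actively searching, or on temporary layoff).
Labor force = 152.98 + 8.33 = 161.31 million.
Not in labor force = 8.05 + 18.15 + 6.44 + 17.09 = 49.73 million (those not working and not actively searching are outside the labor force).
Civilian working-age population = 161.31 + 49.73 = 211.04 million.
Unemployment rate = 8.33 / 161.31 = 5.16%.
Labor force participation rate = 161.31 / 211.04 = 76.44%.

Unemployment rate ≈ 5.16%; labor force participation rate ≈ 76.44%.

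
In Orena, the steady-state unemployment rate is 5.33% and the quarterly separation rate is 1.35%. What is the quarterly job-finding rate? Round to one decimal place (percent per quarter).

Job-finding rate ≈ 24.0% per quarter.

From u* = s/(s+f): f = s·(1−u)/u.
f = 1.35 × (1 − 0.0533) / 0.0533 = 1.2780 / 0.0533 ≈ 24.0% per quarter.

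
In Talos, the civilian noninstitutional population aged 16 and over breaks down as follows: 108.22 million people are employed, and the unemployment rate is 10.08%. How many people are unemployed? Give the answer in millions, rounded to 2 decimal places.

Let U be the number unemployed. The labor force is E + U, and U/(E+U) = 0.1008.
So U = 0.1008 × 108.22 / (1 − 0.1008) = 10.9086 / 0.8992 ≈ 12.13 million.

About 12.13 million are unemployed.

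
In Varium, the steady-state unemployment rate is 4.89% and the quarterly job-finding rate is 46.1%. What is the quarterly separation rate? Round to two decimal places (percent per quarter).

From u* = s/(s+f): s = u·f/(1−u).
s = 0.0489 × 46.1 / (1 − 0.0489) = 2.2543 / 0.9511 ≈ 2.37% per quarter.

Separation rate ≈ 2.37% per quarter.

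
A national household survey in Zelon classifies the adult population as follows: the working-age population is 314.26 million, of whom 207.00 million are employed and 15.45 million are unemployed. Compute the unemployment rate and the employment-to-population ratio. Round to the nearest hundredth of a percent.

Unemployment rate ≈ 6.95%; employment-population ratio ≈ 65.87%.

Labor force = employed + unemployed = 207.00 + 15.45 = 222.45 million.
Unemployment rate = 15.45 / 222.45 = 6.95%.
Employment-population ratio = 207.00 / 314.26 = 65.87%.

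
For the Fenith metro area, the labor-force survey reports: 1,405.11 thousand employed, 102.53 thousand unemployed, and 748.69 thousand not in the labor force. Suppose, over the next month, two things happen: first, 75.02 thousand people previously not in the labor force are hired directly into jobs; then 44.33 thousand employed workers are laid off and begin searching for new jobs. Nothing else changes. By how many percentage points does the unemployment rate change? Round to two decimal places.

The unemployment rate changes by +2.48 percentage points.

Initially, labor force = 1,405.11 + 102.53 = 1,507.64 thousand, so u = 102.53/1,507.64 = 6.80%.
After the first change, employed and labor force both rise by 75.02; unemployed unchanged → E = 1,480.13, U = 102.53, labor force = 1,582.66 thousand.
After the second change, employed falls and unemployed rises by 44.33; labor force unchanged → E = 1,435.80, U = 146.86, labor force = 1,582.66 thousand.
New unemployment rate = 146.86 / 1,582.66 = 9.28%.
Change = 9.28% − 6.80% = +2.48 percentage points.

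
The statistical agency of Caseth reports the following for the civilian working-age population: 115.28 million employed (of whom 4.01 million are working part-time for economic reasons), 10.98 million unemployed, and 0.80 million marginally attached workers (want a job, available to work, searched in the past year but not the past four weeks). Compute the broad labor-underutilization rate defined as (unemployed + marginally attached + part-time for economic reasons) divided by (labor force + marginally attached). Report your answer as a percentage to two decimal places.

Labor force = 115.28 + 10.98 = 126.26 million.
Numerator = 10.98 + 0.80 + 4.01 = 15.79 million.
Denominator = 126.26 + 0.80 = 127.06 million.
Broad rate = 15.79 / 127.06 = 12.43%.

Broad underutilization rate ≈ 12.43%.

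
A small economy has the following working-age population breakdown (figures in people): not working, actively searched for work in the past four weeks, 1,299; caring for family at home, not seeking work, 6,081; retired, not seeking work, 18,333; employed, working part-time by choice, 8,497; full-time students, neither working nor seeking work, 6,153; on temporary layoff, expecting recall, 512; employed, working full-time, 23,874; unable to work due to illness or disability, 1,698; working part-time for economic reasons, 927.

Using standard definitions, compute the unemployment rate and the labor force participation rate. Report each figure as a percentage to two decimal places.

Employed = 8,497 + 23,874 + 927 = 33,298 (anyone who worked, including part-time for economic reasons, counts as employed).
Unemployed = 1,299 + 512 = 1,811 (jobless and actively searching, or on temporary layoff).
Labor force = 33,298 + 1,811 = 35,109.
Not in labor force = 6,081 + 18,333 + 6,153 + 1,698 = 32,265 (those not working and not actively searching are outside the labor force).
Civilian working-age population = 35,109 + 32,265 = 67,374.
Unemployment rate = 1,811 / 35,109 = 5.16%.
Labor force participation rate = 35,109 / 67,374 = 52.11%.

Unemployment rate ≈ 5.16%; labor force participation rate ≈ 52.11%.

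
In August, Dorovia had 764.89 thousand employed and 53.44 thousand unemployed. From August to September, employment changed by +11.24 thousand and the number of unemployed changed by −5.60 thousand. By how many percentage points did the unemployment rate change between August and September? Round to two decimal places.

August: labor force = 764.89 + 53.44 = 818.33; u = 53.44/818.33 = 6.53%.
September: labor force = 776.13 + 47.84 = 823.97; u = 47.84/823.97 = 5.81%.
Change = 5.81% − 6.53% = −0.72 pp.

The unemployment rate changed by −0.72 percentage points.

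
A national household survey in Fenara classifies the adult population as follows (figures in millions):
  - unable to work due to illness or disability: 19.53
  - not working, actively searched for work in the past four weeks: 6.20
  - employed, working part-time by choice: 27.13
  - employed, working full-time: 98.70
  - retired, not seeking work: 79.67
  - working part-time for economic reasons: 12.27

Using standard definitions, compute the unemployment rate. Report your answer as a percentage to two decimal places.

Unemployment rate ≈ 4.30%.

Employed = 27.13 + 98.70 + 12.27 = 138.10 million (anyone who worked, including part-time for economic reasons, counts as employed).
Unemployed = 6.20 million.
Labor force = 138.10 + 6.20 = 144.30 million.
Unemployment rate = 6.20 / 144.30 = 4.30%.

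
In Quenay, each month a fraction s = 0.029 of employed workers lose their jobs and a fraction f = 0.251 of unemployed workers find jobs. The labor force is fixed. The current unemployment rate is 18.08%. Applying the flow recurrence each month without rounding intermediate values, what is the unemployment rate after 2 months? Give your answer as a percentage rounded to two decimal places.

With a fixed labor force, u_{t+1} = u_t + s·(1−u_t) − f·u_t = u_t·(1−s−f) + s.
Here 1−s−f = 0.720 and s = 0.029.
u_1 = 0.180800 × 0.720 + 0.029 = 0.159176.
u_2 = 0.159176 × 0.720 + 0.029 = 0.143607.

Unemployment rate after two months ≈ 14.36%.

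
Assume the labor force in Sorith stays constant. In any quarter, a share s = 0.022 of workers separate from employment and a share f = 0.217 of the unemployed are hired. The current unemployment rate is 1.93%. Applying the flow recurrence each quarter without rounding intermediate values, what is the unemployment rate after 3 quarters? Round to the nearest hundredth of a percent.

With a fixed labor force, u_{t+1} = u_t + s·(1−u_t) − f·u_t = u_t·(1−s−f) + s.
Here 1−s−f = 0.761 and s = 0.022.
u_1 = 0.019300 × 0.761 + 0.022 = 0.036687.
u_2 = 0.036687 × 0.761 + 0.022 = 0.049919.
u_3 = 0.049919 × 0.761 + 0.022 = 0.059988.

Unemployment rate after three quarters ≈ 6.00%.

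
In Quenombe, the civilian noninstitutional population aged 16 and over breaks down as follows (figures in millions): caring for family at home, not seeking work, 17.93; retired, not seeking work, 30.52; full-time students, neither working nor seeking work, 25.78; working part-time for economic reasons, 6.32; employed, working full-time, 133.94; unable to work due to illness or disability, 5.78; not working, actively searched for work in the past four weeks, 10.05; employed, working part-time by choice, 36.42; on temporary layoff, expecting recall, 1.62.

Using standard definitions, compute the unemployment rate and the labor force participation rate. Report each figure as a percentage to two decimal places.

Employed = 6.32 + 133.94 + 36.42 = 176.68 million (anyone who worked, including part-time for economic reasons, counts as employed).
Unemployed = 10.05 + 1.62 = 11.67 million (jobless and actively searching, or on temporary layoff).
Labor force = 176.68 + 11.67 = 188.35 million.
Not in labor force = 17.93 + 30.52 + 25.78 + 5.78 = 80.01 million (those not working and not actively searching are outside the labor force).
Civilian working-age population = 188.35 + 80.01 = 268.36 million.
Unemployment rate = 11.67 / 188.35 = 6.20%.
Labor force participation rate = 188.35 / 268.36 = 70.19%.

Unemployment rate ≈ 6.20%; labor force participation rate ≈ 70.19%.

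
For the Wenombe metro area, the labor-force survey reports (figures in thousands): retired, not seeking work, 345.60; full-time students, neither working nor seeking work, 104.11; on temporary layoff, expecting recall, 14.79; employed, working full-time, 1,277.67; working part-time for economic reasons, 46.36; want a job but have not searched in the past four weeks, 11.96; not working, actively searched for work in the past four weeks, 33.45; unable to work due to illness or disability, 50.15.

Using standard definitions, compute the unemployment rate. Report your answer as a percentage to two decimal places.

Employed = 1,277.67 + 46.36 = 1,324.03 thousand (anyone who worked, including part-time for economic reasons, counts as employed).
Unemployed = 14.79 + 33.45 = 48.24 thousand (jobless and actively searching, or on temporary layoff).
Labor force = 1,324.03 + 48.24 = 1,372.27 thousand.
Unemployment rate = 48.24 / 1,372.27 = 3.52%.

Unemployment rate ≈ 3.52%.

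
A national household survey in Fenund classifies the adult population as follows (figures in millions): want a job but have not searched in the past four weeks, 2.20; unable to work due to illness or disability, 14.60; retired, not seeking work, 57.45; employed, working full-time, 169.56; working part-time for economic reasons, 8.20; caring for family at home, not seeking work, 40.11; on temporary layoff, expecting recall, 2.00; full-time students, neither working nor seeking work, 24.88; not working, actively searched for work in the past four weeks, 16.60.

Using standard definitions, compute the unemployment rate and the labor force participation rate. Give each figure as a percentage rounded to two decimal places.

Unemployment rate ≈ 9.47%; labor force participation rate ≈ 58.51%.

Employed = 169.56 + 8.20 = 177.76 million (anyone who worked, including part-time for economic reasons, counts as employed).
Unemployed = 2.00 + 16.60 = 18.60 million (jobless and actively searching, or on temporary layoff).
Labor force = 177.76 + 18.60 = 196.36 million.
Not in labor force = 2.20 + 14.60 + 57.45 + 40.11 + 24.88 = 139.24 million (those not working and not actively searching are outside the labor force — including those who want a job but have given up searching).
Civilian working-age population = 196.36 + 139.24 = 335.60 million.
Unemployment rate = 18.60 / 196.36 = 9.47%.
Labor force participation rate = 196.36 / 335.60 = 58.51%.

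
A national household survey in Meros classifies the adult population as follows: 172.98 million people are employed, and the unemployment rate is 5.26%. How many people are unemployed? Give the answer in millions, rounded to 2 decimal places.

Let U be the number unemployed. The labor force is E + U, and U/(E+U) = 0.0526.
So U = 0.0526 × 172.98 / (1 − 0.0526) = 9.0987 / 0.9474 ≈ 9.60 million.

About 9.60 million are unemployed.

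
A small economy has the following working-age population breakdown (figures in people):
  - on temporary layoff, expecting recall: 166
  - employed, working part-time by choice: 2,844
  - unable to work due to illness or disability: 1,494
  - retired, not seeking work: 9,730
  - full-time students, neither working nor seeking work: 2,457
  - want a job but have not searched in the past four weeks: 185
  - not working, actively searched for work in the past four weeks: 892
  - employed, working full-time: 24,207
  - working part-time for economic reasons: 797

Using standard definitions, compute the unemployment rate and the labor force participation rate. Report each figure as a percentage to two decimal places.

Employed = 2,844 + 24,207 + 797 = 27,848 (anyone who worked, including part-time for economic reasons, counts as employed).
Unemployed = 166 + 892 = 1,058 (jobless and actively searching, or on temporary layoff).
Labor force = 27,848 + 1,058 = 28,906.
Not in labor force = 1,494 + 9,730 + 2,457 + 185 = 13,866 (those not working and not actively searching are outside the labor force — including those who want a job but have given up searching).
Civilian working-age population = 28,906 + 13,866 = 42,772.
Unemployment rate = 1,058 / 28,906 = 3.66%.
Labor force participation rate = 28,906 / 42,772 = 67.58%.

Unemployment rate ≈ 3.66%; labor force participation rate ≈ 67.58%.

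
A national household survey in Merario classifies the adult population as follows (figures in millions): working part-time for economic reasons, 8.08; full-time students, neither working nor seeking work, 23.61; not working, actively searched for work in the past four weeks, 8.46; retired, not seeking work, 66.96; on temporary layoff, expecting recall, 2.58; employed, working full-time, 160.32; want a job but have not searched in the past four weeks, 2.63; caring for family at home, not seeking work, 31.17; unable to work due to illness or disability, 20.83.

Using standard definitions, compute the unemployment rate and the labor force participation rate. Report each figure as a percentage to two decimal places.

Employed = 8.08 + 160.32 = 168.40 million (anyone who worked, including part-time for economic reasons, counts as employed).
Unemployed = 8.46 + 2.58 = 11.04 million (jobless and actively searching, or on temporary layoff).
Labor force = 168.40 + 11.04 = 179.44 million.
Not in labor force = 23.61 + 66.96 + 2.63 + 31.17 + 20.83 = 145.20 million (those not working and not actively searching are outside the labor force — including those who want a job but have given up searching).
Civilian working-age population = 179.44 + 145.20 = 324.64 million.
Unemployment rate = 11.04 / 179.44 = 6.15%.
Labor force participation rate = 179.44 / 324.64 = 55.27%.

Unemployment rate ≈ 6.15%; labor force participation rate ≈ 55.27%.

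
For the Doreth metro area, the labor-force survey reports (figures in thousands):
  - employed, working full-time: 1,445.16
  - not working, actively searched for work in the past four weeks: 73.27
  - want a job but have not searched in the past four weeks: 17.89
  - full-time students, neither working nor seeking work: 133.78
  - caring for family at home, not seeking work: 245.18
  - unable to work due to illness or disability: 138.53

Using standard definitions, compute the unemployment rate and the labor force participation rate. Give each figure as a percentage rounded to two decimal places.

Employed = 1,445.16 thousand.
Unemployed = 73.27 thousand.
Labor force = 1,445.16 + 73.27 = 1,518.43 thousand.
Not in labor force = 17.89 + 133.78 + 245.18 + 138.53 = 535.38 thousand (those not working and not actively searching are outside the labor force — including those who want a job but have given up searching).
Civilian working-age population = 1,518.43 + 535.38 = 2,053.81 thousand.
Unemployment rate = 73.27 / 1,518.43 = 4.83%.
Labor force participation rate = 1,518.43 / 2,053.81 = 73.93%.

Unemployment rate ≈ 4.83%; labor force participation rate ≈ 73.93%.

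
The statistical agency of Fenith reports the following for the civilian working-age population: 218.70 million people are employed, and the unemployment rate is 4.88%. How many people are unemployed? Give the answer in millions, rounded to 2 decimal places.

Let U be the number unemployed. The labor force is E + U, and U/(E+U) = 0.0488.
So U = 0.0488 × 218.70 / (1 − 0.0488) = 10.6726 / 0.9512 ≈ 11.22 million.

About 11.22 million are unemployed.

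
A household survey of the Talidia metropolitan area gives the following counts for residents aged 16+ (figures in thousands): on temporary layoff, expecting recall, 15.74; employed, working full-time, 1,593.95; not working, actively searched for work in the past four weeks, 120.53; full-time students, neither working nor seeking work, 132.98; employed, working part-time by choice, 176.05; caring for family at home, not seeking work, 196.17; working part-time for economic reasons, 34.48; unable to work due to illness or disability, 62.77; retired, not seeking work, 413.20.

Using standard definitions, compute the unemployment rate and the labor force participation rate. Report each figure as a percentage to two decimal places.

Employed = 1,593.95 + 176.05 + 34.48 = 1,804.48 thousand (anyone who worked, including part-time for economic reasons, counts as employed).
Unemployed = 15.74 + 120.53 = 136.27 thousand (jobless and actively searching, or on temporary layoff).
Labor force = 1,804.48 + 136.27 = 1,940.75 thousand.
Not in labor force = 132.98 + 196.17 + 62.77 + 413.20 = 805.12 thousand (those not working and not actively searching are outside the labor force).
Civilian working-age population = 1,940.75 + 805.12 = 2,745.87 thousand.
Unemployment rate = 136.27 / 1,940.75 = 7.02%.
Labor force participation rate = 1,940.75 / 2,745.87 = 70.68%.

Unemployment rate ≈ 7.02%; labor force participation rate ≈ 70.68%.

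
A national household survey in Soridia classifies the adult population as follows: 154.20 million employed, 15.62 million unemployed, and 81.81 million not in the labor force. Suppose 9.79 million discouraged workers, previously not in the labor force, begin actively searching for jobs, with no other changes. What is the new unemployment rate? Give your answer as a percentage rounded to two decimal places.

Initially, labor force = 154.20 + 15.62 = 169.82 million, so u = 15.62/169.82 = 9.20%.
After the change, unemployed and labor force both rise by 9.79 → E = 154.20, U = 25.41, labor force = 179.61 million.
New unemployment rate = 25.41 / 179.61 = 14.15%.

New unemployment rate ≈ 14.15%.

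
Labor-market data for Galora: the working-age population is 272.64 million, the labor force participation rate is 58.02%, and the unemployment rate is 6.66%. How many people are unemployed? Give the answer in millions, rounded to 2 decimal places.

About 10.54 million are unemployed.

Labor force = 0.5802 × 272.64 = 158.19 million.
Unemployed = 0.0666 × 158.19 ≈ 10.54 million.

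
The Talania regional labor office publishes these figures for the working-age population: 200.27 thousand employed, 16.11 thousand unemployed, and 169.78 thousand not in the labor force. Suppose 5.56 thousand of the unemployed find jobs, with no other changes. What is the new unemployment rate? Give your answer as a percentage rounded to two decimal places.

New unemployment rate ≈ 4.88%.

Initially, labor force = 200.27 + 16.11 = 216.38 thousand, so u = 16.11/216.38 = 7.45%.
After the change, unemployed falls and employed rises by 5.56; labor force unchanged → E = 205.83, U = 10.55, labor force = 216.38 thousand.
New unemployment rate = 10.55 / 216.38 = 4.88%.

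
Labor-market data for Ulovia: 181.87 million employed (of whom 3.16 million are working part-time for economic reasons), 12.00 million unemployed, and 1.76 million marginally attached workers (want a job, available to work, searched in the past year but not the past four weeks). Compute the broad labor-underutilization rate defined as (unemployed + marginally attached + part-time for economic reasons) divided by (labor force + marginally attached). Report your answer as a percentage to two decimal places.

Labor force = 181.87 + 12.00 = 193.87 million.
Numerator = 12.00 + 1.76 + 3.16 = 16.92 million.
Denominator = 193.87 + 1.76 = 195.63 million.
Broad rate = 16.92 / 195.63 = 8.65%.

Broad underutilization rate ≈ 8.65%.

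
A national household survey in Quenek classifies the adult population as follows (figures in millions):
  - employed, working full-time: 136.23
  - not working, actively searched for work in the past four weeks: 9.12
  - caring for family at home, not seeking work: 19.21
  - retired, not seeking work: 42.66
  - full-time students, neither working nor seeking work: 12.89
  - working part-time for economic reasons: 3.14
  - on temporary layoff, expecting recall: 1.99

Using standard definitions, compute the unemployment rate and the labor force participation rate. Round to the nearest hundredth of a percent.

Unemployment rate ≈ 7.38%; labor force participation rate ≈ 66.81%.

Employed = 136.23 + 3.14 = 139.37 million (anyone who worked, including part-time for economic reasons, counts as employed).
Unemployed = 9.12 + 1.99 = 11.11 million (jobless and actively searching, or on temporary layoff).
Labor force = 139.37 + 11.11 = 150.48 million.
Not in labor force = 19.21 + 42.66 + 12.89 = 74.76 million (those not working and not actively searching are outside the labor force).
Civilian working-age population = 150.48 + 74.76 = 225.24 million.
Unemployment rate = 11.11 / 150.48 = 7.38%.
Labor force participation rate = 150.48 / 225.24 = 66.81%.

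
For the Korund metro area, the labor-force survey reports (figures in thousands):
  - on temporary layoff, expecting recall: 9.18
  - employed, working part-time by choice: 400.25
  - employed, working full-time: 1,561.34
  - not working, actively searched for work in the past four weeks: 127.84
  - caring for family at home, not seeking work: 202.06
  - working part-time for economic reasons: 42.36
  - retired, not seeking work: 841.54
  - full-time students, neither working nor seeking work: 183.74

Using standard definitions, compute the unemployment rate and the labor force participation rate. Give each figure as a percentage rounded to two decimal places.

Employed = 400.25 + 1,561.34 + 42.36 = 2,003.95 thousand (anyone who worked, including part-time for economic reasons, counts as employed).
Unemployed = 9.18 + 127.84 = 137.02 thousand (jobless and actively searching, or on temporary layoff).
Labor force = 2,003.95 + 137.02 = 2,140.97 thousand.
Not in labor force = 202.06 + 841.54 + 183.74 = 1,227.34 thousand (those not working and not actively searching are outside the labor force).
Civilian working-age population = 2,140.97 + 1,227.34 = 3,368.31 thousand.
Unemployment rate = 137.02 / 2,140.97 = 6.40%.
Labor force participation rate = 2,140.97 / 3,368.31 = 63.56%.

Unemployment rate ≈ 6.40%; labor force participation rate ≈ 63.56%.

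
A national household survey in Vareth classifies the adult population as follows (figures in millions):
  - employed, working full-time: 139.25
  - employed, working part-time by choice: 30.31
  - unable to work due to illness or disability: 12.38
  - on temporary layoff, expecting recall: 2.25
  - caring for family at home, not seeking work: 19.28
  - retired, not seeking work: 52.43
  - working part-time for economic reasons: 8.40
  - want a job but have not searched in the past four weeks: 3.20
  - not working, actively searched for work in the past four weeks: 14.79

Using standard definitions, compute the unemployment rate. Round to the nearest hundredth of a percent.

Employed = 139.25 + 30.31 + 8.40 = 177.96 million (anyone who worked, including part-time for economic reasons, counts as employed).
Unemployed = 2.25 + 14.79 = 17.04 million (jobless and actively searching, or on temporary layoff).
Labor force = 177.96 + 17.04 = 195.00 million.
Unemployment rate = 17.04 / 195.00 = 8.74%.

Unemployment rate ≈ 8.74%.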